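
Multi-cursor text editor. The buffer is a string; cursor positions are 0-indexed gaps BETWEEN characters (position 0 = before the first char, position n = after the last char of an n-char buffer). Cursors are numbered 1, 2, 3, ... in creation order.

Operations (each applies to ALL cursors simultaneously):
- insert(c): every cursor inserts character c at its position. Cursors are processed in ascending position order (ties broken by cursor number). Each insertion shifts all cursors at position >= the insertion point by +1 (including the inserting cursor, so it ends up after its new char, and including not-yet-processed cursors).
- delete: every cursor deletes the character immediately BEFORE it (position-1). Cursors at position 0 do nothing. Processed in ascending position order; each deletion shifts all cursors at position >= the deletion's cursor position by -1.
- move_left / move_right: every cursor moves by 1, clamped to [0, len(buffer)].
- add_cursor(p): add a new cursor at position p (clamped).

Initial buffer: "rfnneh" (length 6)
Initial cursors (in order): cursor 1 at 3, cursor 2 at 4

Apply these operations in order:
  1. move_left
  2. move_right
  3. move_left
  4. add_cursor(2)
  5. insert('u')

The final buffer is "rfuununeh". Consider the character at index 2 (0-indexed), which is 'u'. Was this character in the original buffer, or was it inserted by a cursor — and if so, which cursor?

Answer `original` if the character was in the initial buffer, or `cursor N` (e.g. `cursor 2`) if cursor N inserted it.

Answer: cursor 1

Derivation:
After op 1 (move_left): buffer="rfnneh" (len 6), cursors c1@2 c2@3, authorship ......
After op 2 (move_right): buffer="rfnneh" (len 6), cursors c1@3 c2@4, authorship ......
After op 3 (move_left): buffer="rfnneh" (len 6), cursors c1@2 c2@3, authorship ......
After op 4 (add_cursor(2)): buffer="rfnneh" (len 6), cursors c1@2 c3@2 c2@3, authorship ......
After op 5 (insert('u')): buffer="rfuununeh" (len 9), cursors c1@4 c3@4 c2@6, authorship ..13.2...
Authorship (.=original, N=cursor N): . . 1 3 . 2 . . .
Index 2: author = 1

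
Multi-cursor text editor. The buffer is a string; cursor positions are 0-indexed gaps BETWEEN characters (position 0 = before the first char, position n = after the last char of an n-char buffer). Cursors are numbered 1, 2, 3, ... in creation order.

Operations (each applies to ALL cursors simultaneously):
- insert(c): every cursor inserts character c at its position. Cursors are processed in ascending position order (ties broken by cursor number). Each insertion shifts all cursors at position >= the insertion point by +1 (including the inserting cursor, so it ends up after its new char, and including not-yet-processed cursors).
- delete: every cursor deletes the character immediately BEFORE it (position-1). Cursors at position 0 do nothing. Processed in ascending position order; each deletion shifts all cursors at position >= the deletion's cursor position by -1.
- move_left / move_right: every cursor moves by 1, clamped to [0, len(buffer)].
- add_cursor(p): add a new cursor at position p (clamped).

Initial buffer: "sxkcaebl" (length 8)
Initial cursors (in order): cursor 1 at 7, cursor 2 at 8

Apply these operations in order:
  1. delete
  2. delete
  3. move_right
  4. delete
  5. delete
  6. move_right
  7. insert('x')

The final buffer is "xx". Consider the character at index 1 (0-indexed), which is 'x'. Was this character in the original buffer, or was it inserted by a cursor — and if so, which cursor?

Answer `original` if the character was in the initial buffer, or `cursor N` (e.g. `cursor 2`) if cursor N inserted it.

After op 1 (delete): buffer="sxkcae" (len 6), cursors c1@6 c2@6, authorship ......
After op 2 (delete): buffer="sxkc" (len 4), cursors c1@4 c2@4, authorship ....
After op 3 (move_right): buffer="sxkc" (len 4), cursors c1@4 c2@4, authorship ....
After op 4 (delete): buffer="sx" (len 2), cursors c1@2 c2@2, authorship ..
After op 5 (delete): buffer="" (len 0), cursors c1@0 c2@0, authorship 
After op 6 (move_right): buffer="" (len 0), cursors c1@0 c2@0, authorship 
After op 7 (insert('x')): buffer="xx" (len 2), cursors c1@2 c2@2, authorship 12
Authorship (.=original, N=cursor N): 1 2
Index 1: author = 2

Answer: cursor 2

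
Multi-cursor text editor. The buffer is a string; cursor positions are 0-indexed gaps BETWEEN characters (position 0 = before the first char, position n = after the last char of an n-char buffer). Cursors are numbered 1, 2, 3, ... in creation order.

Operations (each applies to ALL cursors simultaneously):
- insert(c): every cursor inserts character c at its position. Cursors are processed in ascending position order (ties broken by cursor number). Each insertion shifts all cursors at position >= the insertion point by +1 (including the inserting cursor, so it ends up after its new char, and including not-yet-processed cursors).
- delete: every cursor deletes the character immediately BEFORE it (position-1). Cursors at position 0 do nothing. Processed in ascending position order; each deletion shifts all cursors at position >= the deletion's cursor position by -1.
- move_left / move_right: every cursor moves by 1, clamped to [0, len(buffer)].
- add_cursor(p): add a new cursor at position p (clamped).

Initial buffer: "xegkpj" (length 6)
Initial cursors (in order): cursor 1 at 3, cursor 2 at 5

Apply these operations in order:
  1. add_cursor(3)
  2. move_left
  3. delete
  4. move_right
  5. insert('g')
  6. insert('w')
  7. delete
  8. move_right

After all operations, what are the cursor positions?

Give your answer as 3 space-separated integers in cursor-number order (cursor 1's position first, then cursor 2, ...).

Answer: 4 6 4

Derivation:
After op 1 (add_cursor(3)): buffer="xegkpj" (len 6), cursors c1@3 c3@3 c2@5, authorship ......
After op 2 (move_left): buffer="xegkpj" (len 6), cursors c1@2 c3@2 c2@4, authorship ......
After op 3 (delete): buffer="gpj" (len 3), cursors c1@0 c3@0 c2@1, authorship ...
After op 4 (move_right): buffer="gpj" (len 3), cursors c1@1 c3@1 c2@2, authorship ...
After op 5 (insert('g')): buffer="gggpgj" (len 6), cursors c1@3 c3@3 c2@5, authorship .13.2.
After op 6 (insert('w')): buffer="gggwwpgwj" (len 9), cursors c1@5 c3@5 c2@8, authorship .1313.22.
After op 7 (delete): buffer="gggpgj" (len 6), cursors c1@3 c3@3 c2@5, authorship .13.2.
After op 8 (move_right): buffer="gggpgj" (len 6), cursors c1@4 c3@4 c2@6, authorship .13.2.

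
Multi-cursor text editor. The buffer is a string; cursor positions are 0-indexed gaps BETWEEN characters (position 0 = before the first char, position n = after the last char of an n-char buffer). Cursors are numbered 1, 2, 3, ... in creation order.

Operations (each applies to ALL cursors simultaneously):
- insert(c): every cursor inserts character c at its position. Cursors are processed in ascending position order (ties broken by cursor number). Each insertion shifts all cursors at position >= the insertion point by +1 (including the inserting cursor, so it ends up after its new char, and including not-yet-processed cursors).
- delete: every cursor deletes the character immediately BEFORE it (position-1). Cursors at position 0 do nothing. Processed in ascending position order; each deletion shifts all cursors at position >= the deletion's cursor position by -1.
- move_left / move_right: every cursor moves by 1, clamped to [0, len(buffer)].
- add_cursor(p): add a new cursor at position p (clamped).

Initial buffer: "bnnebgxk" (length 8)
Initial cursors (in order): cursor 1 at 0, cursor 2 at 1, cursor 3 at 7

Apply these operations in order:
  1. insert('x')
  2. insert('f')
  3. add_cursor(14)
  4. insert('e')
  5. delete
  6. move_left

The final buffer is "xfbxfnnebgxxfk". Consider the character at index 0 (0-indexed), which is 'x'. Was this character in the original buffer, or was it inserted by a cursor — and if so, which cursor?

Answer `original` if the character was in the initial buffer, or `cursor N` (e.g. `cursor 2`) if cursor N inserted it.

Answer: cursor 1

Derivation:
After op 1 (insert('x')): buffer="xbxnnebgxxk" (len 11), cursors c1@1 c2@3 c3@10, authorship 1.2......3.
After op 2 (insert('f')): buffer="xfbxfnnebgxxfk" (len 14), cursors c1@2 c2@5 c3@13, authorship 11.22......33.
After op 3 (add_cursor(14)): buffer="xfbxfnnebgxxfk" (len 14), cursors c1@2 c2@5 c3@13 c4@14, authorship 11.22......33.
After op 4 (insert('e')): buffer="xfebxfennebgxxfeke" (len 18), cursors c1@3 c2@7 c3@16 c4@18, authorship 111.222......333.4
After op 5 (delete): buffer="xfbxfnnebgxxfk" (len 14), cursors c1@2 c2@5 c3@13 c4@14, authorship 11.22......33.
After op 6 (move_left): buffer="xfbxfnnebgxxfk" (len 14), cursors c1@1 c2@4 c3@12 c4@13, authorship 11.22......33.
Authorship (.=original, N=cursor N): 1 1 . 2 2 . . . . . . 3 3 .
Index 0: author = 1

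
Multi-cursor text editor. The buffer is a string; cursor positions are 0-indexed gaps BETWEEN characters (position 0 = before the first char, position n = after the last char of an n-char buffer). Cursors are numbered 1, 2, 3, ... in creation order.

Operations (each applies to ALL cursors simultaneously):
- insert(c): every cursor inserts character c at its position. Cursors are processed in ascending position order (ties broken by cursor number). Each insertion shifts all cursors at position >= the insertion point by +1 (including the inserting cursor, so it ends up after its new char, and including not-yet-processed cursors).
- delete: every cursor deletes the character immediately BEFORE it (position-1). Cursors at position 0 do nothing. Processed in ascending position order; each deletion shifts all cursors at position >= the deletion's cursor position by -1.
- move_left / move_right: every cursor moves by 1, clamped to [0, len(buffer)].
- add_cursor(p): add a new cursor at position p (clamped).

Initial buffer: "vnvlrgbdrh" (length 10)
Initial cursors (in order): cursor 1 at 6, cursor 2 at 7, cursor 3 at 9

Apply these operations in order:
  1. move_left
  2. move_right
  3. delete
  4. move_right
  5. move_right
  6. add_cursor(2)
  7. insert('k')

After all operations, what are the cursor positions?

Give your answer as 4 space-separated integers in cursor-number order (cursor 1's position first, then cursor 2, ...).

After op 1 (move_left): buffer="vnvlrgbdrh" (len 10), cursors c1@5 c2@6 c3@8, authorship ..........
After op 2 (move_right): buffer="vnvlrgbdrh" (len 10), cursors c1@6 c2@7 c3@9, authorship ..........
After op 3 (delete): buffer="vnvlrdh" (len 7), cursors c1@5 c2@5 c3@6, authorship .......
After op 4 (move_right): buffer="vnvlrdh" (len 7), cursors c1@6 c2@6 c3@7, authorship .......
After op 5 (move_right): buffer="vnvlrdh" (len 7), cursors c1@7 c2@7 c3@7, authorship .......
After op 6 (add_cursor(2)): buffer="vnvlrdh" (len 7), cursors c4@2 c1@7 c2@7 c3@7, authorship .......
After op 7 (insert('k')): buffer="vnkvlrdhkkk" (len 11), cursors c4@3 c1@11 c2@11 c3@11, authorship ..4.....123

Answer: 11 11 11 3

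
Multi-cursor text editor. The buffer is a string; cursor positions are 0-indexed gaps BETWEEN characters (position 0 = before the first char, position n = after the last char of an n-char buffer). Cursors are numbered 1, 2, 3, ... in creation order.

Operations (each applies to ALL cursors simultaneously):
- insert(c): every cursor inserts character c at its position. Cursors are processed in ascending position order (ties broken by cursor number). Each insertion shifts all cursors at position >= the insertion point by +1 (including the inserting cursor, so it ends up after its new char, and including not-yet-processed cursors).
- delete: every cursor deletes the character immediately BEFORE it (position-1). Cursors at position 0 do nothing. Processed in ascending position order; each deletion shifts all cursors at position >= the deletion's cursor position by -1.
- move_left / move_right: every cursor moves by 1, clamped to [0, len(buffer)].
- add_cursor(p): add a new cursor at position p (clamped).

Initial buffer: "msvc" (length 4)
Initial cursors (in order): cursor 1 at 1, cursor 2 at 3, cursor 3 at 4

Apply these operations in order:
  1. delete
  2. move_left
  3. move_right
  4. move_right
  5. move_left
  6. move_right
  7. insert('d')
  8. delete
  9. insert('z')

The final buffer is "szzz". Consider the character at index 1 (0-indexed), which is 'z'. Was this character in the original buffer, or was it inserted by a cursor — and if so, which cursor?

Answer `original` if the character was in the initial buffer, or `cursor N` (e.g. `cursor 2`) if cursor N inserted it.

Answer: cursor 1

Derivation:
After op 1 (delete): buffer="s" (len 1), cursors c1@0 c2@1 c3@1, authorship .
After op 2 (move_left): buffer="s" (len 1), cursors c1@0 c2@0 c3@0, authorship .
After op 3 (move_right): buffer="s" (len 1), cursors c1@1 c2@1 c3@1, authorship .
After op 4 (move_right): buffer="s" (len 1), cursors c1@1 c2@1 c3@1, authorship .
After op 5 (move_left): buffer="s" (len 1), cursors c1@0 c2@0 c3@0, authorship .
After op 6 (move_right): buffer="s" (len 1), cursors c1@1 c2@1 c3@1, authorship .
After op 7 (insert('d')): buffer="sddd" (len 4), cursors c1@4 c2@4 c3@4, authorship .123
After op 8 (delete): buffer="s" (len 1), cursors c1@1 c2@1 c3@1, authorship .
After op 9 (insert('z')): buffer="szzz" (len 4), cursors c1@4 c2@4 c3@4, authorship .123
Authorship (.=original, N=cursor N): . 1 2 3
Index 1: author = 1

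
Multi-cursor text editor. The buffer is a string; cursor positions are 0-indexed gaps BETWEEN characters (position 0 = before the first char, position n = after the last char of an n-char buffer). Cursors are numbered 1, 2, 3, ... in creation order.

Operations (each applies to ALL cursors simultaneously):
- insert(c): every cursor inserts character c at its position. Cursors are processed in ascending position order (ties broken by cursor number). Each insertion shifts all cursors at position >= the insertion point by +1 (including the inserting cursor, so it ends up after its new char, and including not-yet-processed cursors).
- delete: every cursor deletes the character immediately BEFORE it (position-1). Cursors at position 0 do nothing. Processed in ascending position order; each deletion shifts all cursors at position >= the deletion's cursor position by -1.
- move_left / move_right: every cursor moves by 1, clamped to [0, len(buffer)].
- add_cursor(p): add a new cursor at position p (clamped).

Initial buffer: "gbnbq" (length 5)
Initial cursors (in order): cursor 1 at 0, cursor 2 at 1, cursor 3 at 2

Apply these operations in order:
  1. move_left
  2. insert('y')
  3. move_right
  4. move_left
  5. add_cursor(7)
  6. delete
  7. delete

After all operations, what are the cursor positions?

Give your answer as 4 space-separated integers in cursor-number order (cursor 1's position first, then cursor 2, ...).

Answer: 0 0 0 1

Derivation:
After op 1 (move_left): buffer="gbnbq" (len 5), cursors c1@0 c2@0 c3@1, authorship .....
After op 2 (insert('y')): buffer="yygybnbq" (len 8), cursors c1@2 c2@2 c3@4, authorship 12.3....
After op 3 (move_right): buffer="yygybnbq" (len 8), cursors c1@3 c2@3 c3@5, authorship 12.3....
After op 4 (move_left): buffer="yygybnbq" (len 8), cursors c1@2 c2@2 c3@4, authorship 12.3....
After op 5 (add_cursor(7)): buffer="yygybnbq" (len 8), cursors c1@2 c2@2 c3@4 c4@7, authorship 12.3....
After op 6 (delete): buffer="gbnq" (len 4), cursors c1@0 c2@0 c3@1 c4@3, authorship ....
After op 7 (delete): buffer="bq" (len 2), cursors c1@0 c2@0 c3@0 c4@1, authorship ..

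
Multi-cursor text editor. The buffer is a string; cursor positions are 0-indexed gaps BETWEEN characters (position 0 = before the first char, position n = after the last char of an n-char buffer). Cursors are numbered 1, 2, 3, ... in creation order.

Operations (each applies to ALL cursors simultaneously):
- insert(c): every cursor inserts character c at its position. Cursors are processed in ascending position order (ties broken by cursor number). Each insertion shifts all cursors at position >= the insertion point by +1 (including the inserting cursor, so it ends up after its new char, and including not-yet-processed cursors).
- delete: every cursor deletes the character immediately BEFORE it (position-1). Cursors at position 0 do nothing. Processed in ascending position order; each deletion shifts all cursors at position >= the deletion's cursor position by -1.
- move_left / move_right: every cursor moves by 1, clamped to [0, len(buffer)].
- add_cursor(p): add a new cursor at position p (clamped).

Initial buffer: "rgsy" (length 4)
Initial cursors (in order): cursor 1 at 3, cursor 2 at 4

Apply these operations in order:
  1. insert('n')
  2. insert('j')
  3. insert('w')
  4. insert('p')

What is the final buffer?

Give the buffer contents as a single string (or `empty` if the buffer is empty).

Answer: rgsnjwpynjwp

Derivation:
After op 1 (insert('n')): buffer="rgsnyn" (len 6), cursors c1@4 c2@6, authorship ...1.2
After op 2 (insert('j')): buffer="rgsnjynj" (len 8), cursors c1@5 c2@8, authorship ...11.22
After op 3 (insert('w')): buffer="rgsnjwynjw" (len 10), cursors c1@6 c2@10, authorship ...111.222
After op 4 (insert('p')): buffer="rgsnjwpynjwp" (len 12), cursors c1@7 c2@12, authorship ...1111.2222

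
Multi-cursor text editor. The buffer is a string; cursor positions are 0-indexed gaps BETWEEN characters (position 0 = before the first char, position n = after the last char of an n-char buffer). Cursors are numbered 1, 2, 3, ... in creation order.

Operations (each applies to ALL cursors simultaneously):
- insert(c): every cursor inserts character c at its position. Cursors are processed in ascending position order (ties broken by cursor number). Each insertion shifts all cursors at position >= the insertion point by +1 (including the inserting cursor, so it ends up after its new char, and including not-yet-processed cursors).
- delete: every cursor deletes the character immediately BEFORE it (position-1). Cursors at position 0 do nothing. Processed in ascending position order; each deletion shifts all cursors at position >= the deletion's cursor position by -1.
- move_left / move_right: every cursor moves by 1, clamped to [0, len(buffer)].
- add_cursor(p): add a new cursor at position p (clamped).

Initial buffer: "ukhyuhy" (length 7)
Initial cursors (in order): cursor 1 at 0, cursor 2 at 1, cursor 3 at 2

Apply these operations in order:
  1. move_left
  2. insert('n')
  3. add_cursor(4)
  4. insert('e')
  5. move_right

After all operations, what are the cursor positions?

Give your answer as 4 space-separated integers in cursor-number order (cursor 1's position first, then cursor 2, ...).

After op 1 (move_left): buffer="ukhyuhy" (len 7), cursors c1@0 c2@0 c3@1, authorship .......
After op 2 (insert('n')): buffer="nnunkhyuhy" (len 10), cursors c1@2 c2@2 c3@4, authorship 12.3......
After op 3 (add_cursor(4)): buffer="nnunkhyuhy" (len 10), cursors c1@2 c2@2 c3@4 c4@4, authorship 12.3......
After op 4 (insert('e')): buffer="nneeuneekhyuhy" (len 14), cursors c1@4 c2@4 c3@8 c4@8, authorship 1212.334......
After op 5 (move_right): buffer="nneeuneekhyuhy" (len 14), cursors c1@5 c2@5 c3@9 c4@9, authorship 1212.334......

Answer: 5 5 9 9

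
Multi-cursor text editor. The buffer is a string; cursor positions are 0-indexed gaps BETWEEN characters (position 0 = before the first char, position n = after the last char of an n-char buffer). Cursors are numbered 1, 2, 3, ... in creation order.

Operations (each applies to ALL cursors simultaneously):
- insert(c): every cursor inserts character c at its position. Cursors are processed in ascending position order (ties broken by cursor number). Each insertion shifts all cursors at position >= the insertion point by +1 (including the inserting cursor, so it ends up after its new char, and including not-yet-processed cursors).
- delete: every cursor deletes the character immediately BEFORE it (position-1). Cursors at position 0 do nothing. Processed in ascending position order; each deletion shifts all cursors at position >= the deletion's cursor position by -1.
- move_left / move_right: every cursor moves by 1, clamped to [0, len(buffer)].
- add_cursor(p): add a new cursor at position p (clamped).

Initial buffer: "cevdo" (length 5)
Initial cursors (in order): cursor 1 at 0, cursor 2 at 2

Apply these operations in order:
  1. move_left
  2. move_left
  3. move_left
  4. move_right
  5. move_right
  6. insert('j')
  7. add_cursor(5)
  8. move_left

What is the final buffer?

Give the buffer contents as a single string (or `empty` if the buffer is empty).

Answer: cejjvdo

Derivation:
After op 1 (move_left): buffer="cevdo" (len 5), cursors c1@0 c2@1, authorship .....
After op 2 (move_left): buffer="cevdo" (len 5), cursors c1@0 c2@0, authorship .....
After op 3 (move_left): buffer="cevdo" (len 5), cursors c1@0 c2@0, authorship .....
After op 4 (move_right): buffer="cevdo" (len 5), cursors c1@1 c2@1, authorship .....
After op 5 (move_right): buffer="cevdo" (len 5), cursors c1@2 c2@2, authorship .....
After op 6 (insert('j')): buffer="cejjvdo" (len 7), cursors c1@4 c2@4, authorship ..12...
After op 7 (add_cursor(5)): buffer="cejjvdo" (len 7), cursors c1@4 c2@4 c3@5, authorship ..12...
After op 8 (move_left): buffer="cejjvdo" (len 7), cursors c1@3 c2@3 c3@4, authorship ..12...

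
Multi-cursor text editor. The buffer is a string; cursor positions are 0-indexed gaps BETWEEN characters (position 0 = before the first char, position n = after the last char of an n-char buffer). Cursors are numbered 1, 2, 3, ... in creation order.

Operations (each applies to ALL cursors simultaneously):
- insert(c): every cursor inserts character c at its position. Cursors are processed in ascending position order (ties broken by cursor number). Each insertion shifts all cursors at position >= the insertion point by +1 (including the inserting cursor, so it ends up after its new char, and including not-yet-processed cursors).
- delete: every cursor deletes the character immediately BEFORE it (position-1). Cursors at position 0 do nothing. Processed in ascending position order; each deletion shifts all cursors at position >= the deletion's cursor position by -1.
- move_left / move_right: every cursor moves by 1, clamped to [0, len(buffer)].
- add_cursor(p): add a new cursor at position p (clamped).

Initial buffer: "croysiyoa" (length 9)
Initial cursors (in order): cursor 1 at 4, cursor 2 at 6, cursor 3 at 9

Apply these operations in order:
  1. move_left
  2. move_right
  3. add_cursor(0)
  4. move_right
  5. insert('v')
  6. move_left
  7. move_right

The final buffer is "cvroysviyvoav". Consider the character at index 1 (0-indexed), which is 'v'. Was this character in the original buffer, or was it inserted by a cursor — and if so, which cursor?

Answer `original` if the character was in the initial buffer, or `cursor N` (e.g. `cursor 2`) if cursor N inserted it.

Answer: cursor 4

Derivation:
After op 1 (move_left): buffer="croysiyoa" (len 9), cursors c1@3 c2@5 c3@8, authorship .........
After op 2 (move_right): buffer="croysiyoa" (len 9), cursors c1@4 c2@6 c3@9, authorship .........
After op 3 (add_cursor(0)): buffer="croysiyoa" (len 9), cursors c4@0 c1@4 c2@6 c3@9, authorship .........
After op 4 (move_right): buffer="croysiyoa" (len 9), cursors c4@1 c1@5 c2@7 c3@9, authorship .........
After op 5 (insert('v')): buffer="cvroysviyvoav" (len 13), cursors c4@2 c1@7 c2@10 c3@13, authorship .4....1..2..3
After op 6 (move_left): buffer="cvroysviyvoav" (len 13), cursors c4@1 c1@6 c2@9 c3@12, authorship .4....1..2..3
After op 7 (move_right): buffer="cvroysviyvoav" (len 13), cursors c4@2 c1@7 c2@10 c3@13, authorship .4....1..2..3
Authorship (.=original, N=cursor N): . 4 . . . . 1 . . 2 . . 3
Index 1: author = 4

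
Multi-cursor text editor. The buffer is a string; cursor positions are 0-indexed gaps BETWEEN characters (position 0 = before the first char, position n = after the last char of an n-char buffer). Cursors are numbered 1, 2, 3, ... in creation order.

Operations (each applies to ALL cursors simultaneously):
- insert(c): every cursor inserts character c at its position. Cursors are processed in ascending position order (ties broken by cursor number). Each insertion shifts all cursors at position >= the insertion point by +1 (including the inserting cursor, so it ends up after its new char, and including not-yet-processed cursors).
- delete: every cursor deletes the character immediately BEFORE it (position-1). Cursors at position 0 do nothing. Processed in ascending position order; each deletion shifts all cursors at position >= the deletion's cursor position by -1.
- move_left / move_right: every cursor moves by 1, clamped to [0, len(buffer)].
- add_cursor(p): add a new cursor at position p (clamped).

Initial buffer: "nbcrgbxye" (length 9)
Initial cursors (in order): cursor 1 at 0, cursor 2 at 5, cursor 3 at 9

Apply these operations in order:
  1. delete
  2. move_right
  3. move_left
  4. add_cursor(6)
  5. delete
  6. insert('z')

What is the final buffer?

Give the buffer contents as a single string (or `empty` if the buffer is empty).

After op 1 (delete): buffer="nbcrbxy" (len 7), cursors c1@0 c2@4 c3@7, authorship .......
After op 2 (move_right): buffer="nbcrbxy" (len 7), cursors c1@1 c2@5 c3@7, authorship .......
After op 3 (move_left): buffer="nbcrbxy" (len 7), cursors c1@0 c2@4 c3@6, authorship .......
After op 4 (add_cursor(6)): buffer="nbcrbxy" (len 7), cursors c1@0 c2@4 c3@6 c4@6, authorship .......
After op 5 (delete): buffer="nbcy" (len 4), cursors c1@0 c2@3 c3@3 c4@3, authorship ....
After op 6 (insert('z')): buffer="znbczzzy" (len 8), cursors c1@1 c2@7 c3@7 c4@7, authorship 1...234.

Answer: znbczzzy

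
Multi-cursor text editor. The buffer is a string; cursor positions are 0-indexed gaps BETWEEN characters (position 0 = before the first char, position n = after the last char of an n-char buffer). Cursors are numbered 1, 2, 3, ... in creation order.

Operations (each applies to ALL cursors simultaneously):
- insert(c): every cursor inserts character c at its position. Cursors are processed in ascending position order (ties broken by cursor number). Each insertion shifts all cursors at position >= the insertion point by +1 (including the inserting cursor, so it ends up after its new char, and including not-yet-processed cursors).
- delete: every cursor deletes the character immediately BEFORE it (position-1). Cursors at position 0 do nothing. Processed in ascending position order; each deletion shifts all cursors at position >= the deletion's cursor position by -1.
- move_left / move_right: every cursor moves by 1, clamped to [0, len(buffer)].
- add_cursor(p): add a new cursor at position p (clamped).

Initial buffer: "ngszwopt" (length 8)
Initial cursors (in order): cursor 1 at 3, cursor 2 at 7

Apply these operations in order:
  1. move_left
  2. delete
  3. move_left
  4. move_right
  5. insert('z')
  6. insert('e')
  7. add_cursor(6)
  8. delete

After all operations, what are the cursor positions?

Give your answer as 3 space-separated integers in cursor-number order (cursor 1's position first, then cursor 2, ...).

After op 1 (move_left): buffer="ngszwopt" (len 8), cursors c1@2 c2@6, authorship ........
After op 2 (delete): buffer="nszwpt" (len 6), cursors c1@1 c2@4, authorship ......
After op 3 (move_left): buffer="nszwpt" (len 6), cursors c1@0 c2@3, authorship ......
After op 4 (move_right): buffer="nszwpt" (len 6), cursors c1@1 c2@4, authorship ......
After op 5 (insert('z')): buffer="nzszwzpt" (len 8), cursors c1@2 c2@6, authorship .1...2..
After op 6 (insert('e')): buffer="nzeszwzept" (len 10), cursors c1@3 c2@8, authorship .11...22..
After op 7 (add_cursor(6)): buffer="nzeszwzept" (len 10), cursors c1@3 c3@6 c2@8, authorship .11...22..
After op 8 (delete): buffer="nzszzpt" (len 7), cursors c1@2 c3@4 c2@5, authorship .1..2..

Answer: 2 5 4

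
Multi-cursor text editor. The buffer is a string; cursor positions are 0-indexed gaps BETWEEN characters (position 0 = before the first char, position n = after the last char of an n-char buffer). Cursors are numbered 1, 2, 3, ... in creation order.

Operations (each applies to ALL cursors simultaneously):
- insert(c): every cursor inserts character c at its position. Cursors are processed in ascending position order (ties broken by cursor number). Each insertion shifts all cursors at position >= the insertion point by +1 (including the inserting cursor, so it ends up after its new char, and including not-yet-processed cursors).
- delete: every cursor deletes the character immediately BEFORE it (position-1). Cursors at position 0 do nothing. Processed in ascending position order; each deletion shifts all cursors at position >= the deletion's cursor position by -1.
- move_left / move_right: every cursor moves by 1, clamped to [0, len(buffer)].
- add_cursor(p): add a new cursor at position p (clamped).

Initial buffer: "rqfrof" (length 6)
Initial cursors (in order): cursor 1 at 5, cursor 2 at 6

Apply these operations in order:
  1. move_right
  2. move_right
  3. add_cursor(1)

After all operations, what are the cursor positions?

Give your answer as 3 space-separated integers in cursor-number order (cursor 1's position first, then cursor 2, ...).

After op 1 (move_right): buffer="rqfrof" (len 6), cursors c1@6 c2@6, authorship ......
After op 2 (move_right): buffer="rqfrof" (len 6), cursors c1@6 c2@6, authorship ......
After op 3 (add_cursor(1)): buffer="rqfrof" (len 6), cursors c3@1 c1@6 c2@6, authorship ......

Answer: 6 6 1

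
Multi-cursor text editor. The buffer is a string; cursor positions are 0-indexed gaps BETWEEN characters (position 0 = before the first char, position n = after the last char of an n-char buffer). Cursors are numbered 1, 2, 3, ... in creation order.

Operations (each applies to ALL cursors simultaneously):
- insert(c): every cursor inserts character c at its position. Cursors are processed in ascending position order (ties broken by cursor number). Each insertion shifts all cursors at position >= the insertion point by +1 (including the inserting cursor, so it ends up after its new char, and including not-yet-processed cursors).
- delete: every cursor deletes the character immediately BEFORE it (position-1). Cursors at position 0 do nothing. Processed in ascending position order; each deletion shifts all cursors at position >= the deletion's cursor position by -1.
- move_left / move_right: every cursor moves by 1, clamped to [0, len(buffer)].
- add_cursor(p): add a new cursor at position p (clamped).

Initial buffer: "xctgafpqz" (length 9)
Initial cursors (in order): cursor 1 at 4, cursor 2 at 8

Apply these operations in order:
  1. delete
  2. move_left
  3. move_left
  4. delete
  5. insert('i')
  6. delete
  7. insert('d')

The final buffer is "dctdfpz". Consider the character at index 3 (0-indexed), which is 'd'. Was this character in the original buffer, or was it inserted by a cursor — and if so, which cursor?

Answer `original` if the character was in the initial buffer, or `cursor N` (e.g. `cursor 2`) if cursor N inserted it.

Answer: cursor 2

Derivation:
After op 1 (delete): buffer="xctafpz" (len 7), cursors c1@3 c2@6, authorship .......
After op 2 (move_left): buffer="xctafpz" (len 7), cursors c1@2 c2@5, authorship .......
After op 3 (move_left): buffer="xctafpz" (len 7), cursors c1@1 c2@4, authorship .......
After op 4 (delete): buffer="ctfpz" (len 5), cursors c1@0 c2@2, authorship .....
After op 5 (insert('i')): buffer="ictifpz" (len 7), cursors c1@1 c2@4, authorship 1..2...
After op 6 (delete): buffer="ctfpz" (len 5), cursors c1@0 c2@2, authorship .....
After op 7 (insert('d')): buffer="dctdfpz" (len 7), cursors c1@1 c2@4, authorship 1..2...
Authorship (.=original, N=cursor N): 1 . . 2 . . .
Index 3: author = 2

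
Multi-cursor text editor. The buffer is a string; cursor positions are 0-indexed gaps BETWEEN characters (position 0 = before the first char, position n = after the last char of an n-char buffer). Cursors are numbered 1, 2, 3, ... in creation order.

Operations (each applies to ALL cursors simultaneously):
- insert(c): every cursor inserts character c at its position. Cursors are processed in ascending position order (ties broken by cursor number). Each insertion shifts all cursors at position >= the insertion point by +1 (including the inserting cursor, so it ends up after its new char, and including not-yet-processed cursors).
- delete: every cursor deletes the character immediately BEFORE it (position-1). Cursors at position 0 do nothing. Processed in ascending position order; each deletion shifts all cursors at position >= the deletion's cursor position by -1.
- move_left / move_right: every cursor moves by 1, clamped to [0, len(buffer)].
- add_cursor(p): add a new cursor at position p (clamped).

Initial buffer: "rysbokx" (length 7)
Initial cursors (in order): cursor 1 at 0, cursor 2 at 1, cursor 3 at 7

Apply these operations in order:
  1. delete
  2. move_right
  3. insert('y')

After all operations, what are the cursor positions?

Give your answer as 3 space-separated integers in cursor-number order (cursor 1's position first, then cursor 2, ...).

After op 1 (delete): buffer="ysbok" (len 5), cursors c1@0 c2@0 c3@5, authorship .....
After op 2 (move_right): buffer="ysbok" (len 5), cursors c1@1 c2@1 c3@5, authorship .....
After op 3 (insert('y')): buffer="yyysboky" (len 8), cursors c1@3 c2@3 c3@8, authorship .12....3

Answer: 3 3 8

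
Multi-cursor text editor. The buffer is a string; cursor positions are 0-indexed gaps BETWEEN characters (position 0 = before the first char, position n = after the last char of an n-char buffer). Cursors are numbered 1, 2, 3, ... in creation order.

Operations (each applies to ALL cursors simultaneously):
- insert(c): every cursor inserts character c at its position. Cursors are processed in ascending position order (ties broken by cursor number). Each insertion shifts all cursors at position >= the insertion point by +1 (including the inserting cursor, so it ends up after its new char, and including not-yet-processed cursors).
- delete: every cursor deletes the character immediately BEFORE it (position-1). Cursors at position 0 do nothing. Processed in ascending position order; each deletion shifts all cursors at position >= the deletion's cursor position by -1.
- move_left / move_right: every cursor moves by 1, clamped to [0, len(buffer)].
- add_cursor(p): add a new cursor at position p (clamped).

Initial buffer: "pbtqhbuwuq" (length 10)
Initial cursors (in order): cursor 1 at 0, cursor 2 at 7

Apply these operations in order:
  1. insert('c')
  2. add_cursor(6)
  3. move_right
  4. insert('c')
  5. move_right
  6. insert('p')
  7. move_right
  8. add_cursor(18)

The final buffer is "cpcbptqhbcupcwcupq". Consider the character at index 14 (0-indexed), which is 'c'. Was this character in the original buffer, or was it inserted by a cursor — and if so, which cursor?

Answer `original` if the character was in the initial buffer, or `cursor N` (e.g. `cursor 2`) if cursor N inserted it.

After op 1 (insert('c')): buffer="cpbtqhbucwuq" (len 12), cursors c1@1 c2@9, authorship 1.......2...
After op 2 (add_cursor(6)): buffer="cpbtqhbucwuq" (len 12), cursors c1@1 c3@6 c2@9, authorship 1.......2...
After op 3 (move_right): buffer="cpbtqhbucwuq" (len 12), cursors c1@2 c3@7 c2@10, authorship 1.......2...
After op 4 (insert('c')): buffer="cpcbtqhbcucwcuq" (len 15), cursors c1@3 c3@9 c2@13, authorship 1.1.....3.2.2..
After op 5 (move_right): buffer="cpcbtqhbcucwcuq" (len 15), cursors c1@4 c3@10 c2@14, authorship 1.1.....3.2.2..
After op 6 (insert('p')): buffer="cpcbptqhbcupcwcupq" (len 18), cursors c1@5 c3@12 c2@17, authorship 1.1.1....3.32.2.2.
After op 7 (move_right): buffer="cpcbptqhbcupcwcupq" (len 18), cursors c1@6 c3@13 c2@18, authorship 1.1.1....3.32.2.2.
After op 8 (add_cursor(18)): buffer="cpcbptqhbcupcwcupq" (len 18), cursors c1@6 c3@13 c2@18 c4@18, authorship 1.1.1....3.32.2.2.
Authorship (.=original, N=cursor N): 1 . 1 . 1 . . . . 3 . 3 2 . 2 . 2 .
Index 14: author = 2

Answer: cursor 2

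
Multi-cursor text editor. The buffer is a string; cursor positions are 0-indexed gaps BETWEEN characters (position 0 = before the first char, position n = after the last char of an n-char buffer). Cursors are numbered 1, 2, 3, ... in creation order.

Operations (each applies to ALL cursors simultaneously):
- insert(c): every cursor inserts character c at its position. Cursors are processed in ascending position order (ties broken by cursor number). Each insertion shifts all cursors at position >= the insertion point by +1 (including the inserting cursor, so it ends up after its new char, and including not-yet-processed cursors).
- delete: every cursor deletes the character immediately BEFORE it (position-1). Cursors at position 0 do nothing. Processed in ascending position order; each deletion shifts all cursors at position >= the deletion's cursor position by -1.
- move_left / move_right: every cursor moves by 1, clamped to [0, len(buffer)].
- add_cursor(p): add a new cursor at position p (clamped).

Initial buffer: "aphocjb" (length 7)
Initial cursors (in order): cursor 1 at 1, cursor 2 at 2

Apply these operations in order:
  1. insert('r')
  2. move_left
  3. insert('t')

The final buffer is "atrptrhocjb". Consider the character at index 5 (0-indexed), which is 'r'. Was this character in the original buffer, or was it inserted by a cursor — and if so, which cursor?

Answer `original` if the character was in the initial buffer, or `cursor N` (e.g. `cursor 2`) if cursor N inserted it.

After op 1 (insert('r')): buffer="arprhocjb" (len 9), cursors c1@2 c2@4, authorship .1.2.....
After op 2 (move_left): buffer="arprhocjb" (len 9), cursors c1@1 c2@3, authorship .1.2.....
After op 3 (insert('t')): buffer="atrptrhocjb" (len 11), cursors c1@2 c2@5, authorship .11.22.....
Authorship (.=original, N=cursor N): . 1 1 . 2 2 . . . . .
Index 5: author = 2

Answer: cursor 2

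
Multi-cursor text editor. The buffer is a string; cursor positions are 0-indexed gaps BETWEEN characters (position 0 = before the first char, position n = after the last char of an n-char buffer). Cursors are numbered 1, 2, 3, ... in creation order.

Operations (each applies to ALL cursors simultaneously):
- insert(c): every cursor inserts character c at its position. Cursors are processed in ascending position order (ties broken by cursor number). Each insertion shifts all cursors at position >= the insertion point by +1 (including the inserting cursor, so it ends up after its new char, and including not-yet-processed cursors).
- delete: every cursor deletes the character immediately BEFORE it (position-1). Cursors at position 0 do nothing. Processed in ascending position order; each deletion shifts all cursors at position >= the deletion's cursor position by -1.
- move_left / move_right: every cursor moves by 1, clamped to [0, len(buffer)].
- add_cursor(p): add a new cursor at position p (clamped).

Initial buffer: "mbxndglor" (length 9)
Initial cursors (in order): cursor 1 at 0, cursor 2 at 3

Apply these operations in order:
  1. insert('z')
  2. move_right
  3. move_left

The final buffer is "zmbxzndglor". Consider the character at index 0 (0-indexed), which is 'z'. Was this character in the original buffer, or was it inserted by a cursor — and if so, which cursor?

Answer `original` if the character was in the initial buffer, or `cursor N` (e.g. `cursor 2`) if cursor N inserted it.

After op 1 (insert('z')): buffer="zmbxzndglor" (len 11), cursors c1@1 c2@5, authorship 1...2......
After op 2 (move_right): buffer="zmbxzndglor" (len 11), cursors c1@2 c2@6, authorship 1...2......
After op 3 (move_left): buffer="zmbxzndglor" (len 11), cursors c1@1 c2@5, authorship 1...2......
Authorship (.=original, N=cursor N): 1 . . . 2 . . . . . .
Index 0: author = 1

Answer: cursor 1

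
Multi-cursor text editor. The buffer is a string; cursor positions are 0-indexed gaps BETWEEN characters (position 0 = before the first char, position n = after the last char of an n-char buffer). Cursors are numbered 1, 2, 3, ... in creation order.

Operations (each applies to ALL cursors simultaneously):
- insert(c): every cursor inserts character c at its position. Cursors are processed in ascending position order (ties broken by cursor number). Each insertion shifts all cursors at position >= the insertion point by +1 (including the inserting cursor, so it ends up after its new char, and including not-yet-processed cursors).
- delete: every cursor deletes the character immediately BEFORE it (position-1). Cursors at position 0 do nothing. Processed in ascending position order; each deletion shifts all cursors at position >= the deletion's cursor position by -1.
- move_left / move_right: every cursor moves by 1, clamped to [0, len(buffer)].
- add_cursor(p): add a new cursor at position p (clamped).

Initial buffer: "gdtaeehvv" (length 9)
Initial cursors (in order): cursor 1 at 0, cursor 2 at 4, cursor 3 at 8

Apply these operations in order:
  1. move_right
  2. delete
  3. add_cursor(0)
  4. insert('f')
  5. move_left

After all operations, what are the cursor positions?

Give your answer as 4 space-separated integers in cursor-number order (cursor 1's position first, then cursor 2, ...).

After op 1 (move_right): buffer="gdtaeehvv" (len 9), cursors c1@1 c2@5 c3@9, authorship .........
After op 2 (delete): buffer="dtaehv" (len 6), cursors c1@0 c2@3 c3@6, authorship ......
After op 3 (add_cursor(0)): buffer="dtaehv" (len 6), cursors c1@0 c4@0 c2@3 c3@6, authorship ......
After op 4 (insert('f')): buffer="ffdtafehvf" (len 10), cursors c1@2 c4@2 c2@6 c3@10, authorship 14...2...3
After op 5 (move_left): buffer="ffdtafehvf" (len 10), cursors c1@1 c4@1 c2@5 c3@9, authorship 14...2...3

Answer: 1 5 9 1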